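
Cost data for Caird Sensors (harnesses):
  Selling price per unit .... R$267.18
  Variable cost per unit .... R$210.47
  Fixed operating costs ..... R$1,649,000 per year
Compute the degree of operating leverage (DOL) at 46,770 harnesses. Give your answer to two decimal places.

Contribution at this volume is 46,770 × R$56.71 = R$2,652,326.70.
Subtracting fixed costs: EBIT = R$2,652,326.70 − R$1,649,000 = R$1,003,326.70.
Degree of operating leverage = R$2,652,326.70 / R$1,003,326.70 = 2.6435.

2.64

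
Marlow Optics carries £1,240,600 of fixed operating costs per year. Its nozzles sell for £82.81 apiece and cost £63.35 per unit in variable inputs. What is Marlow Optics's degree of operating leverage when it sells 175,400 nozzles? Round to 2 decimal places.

1.57

Contribution at this volume is 175,400 × £19.46 = £3,413,284.00.
Operating income = contribution − fixed costs = £3,413,284.00 − £1,240,600 = £2,172,684.00.
Degree of operating leverage = £3,413,284.00 / £2,172,684.00 = 1.5710.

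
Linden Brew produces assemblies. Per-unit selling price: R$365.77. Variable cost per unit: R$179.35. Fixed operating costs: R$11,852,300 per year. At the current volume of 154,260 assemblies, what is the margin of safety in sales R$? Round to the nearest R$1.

R$33,168,580

Unit CM = price − variable cost = R$365.77 − R$179.35 = R$186.42. Break-even units = R$11,852,300 ÷ R$186.42 = 63,578.48; break-even revenue = 63,578.48 × R$365.77 = R$23,255,100.16.
Current sales = 154,260 × R$365.77 = R$56,423,680.20.
Margin of safety = R$56,423,680.20 − R$23,255,100.16 = R$33,168,580.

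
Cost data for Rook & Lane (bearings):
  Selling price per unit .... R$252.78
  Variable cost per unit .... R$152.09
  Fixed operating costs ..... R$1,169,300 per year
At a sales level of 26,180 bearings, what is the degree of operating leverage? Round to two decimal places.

Total contribution margin = 26,180 × R$100.69 = R$2,636,064.20.
Operating income = contribution − fixed costs = R$2,636,064.20 − R$1,169,300 = R$1,466,764.20.
Degree of operating leverage = R$2,636,064.20 / R$1,466,764.20 = 1.7972.

1.80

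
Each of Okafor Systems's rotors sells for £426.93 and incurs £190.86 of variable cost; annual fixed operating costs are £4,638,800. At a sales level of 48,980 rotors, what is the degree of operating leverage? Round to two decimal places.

At 48,980 units, contribution = 48,980 × £236.07 = £11,562,708.60.
EBIT = £11,562,708.60 − £4,638,800 = £6,923,908.60.
Degree of operating leverage = £11,562,708.60 / £6,923,908.60 = 1.6700.

1.67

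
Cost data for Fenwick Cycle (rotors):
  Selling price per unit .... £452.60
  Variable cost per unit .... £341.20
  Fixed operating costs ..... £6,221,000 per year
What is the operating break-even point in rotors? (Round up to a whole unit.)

55,844 rotors

Each unit contributes £452.60 − £341.20 = £111.40.
Units to break even: £6,221,000 ÷ £111.40 = 55,843.81, rounded up to 55,844.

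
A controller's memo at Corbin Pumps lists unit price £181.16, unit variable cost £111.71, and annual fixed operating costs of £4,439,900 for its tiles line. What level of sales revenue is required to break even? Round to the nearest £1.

£11,581,458

CM per unit = £181.16 − £111.71 = £69.45; CM ratio = £69.45 / £181.16 = 0.3834.
Break-even sales = FC ÷ CM ratio = £4,439,900 × £181.16 / £69.45 = £11,581,458.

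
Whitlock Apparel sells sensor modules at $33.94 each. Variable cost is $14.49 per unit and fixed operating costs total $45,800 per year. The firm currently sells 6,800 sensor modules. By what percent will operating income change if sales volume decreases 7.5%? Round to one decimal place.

Contribution at this volume is 6,800 × $19.45 = $132,260.00.
Operating income = contribution − fixed costs = $132,260.00 − $45,800 = $86,460.00.
DOL = contribution ÷ EBIT = $132,260.00 ÷ $86,460.00 = 1.5297.
Operating income changes by 1.5297 × -7.5% = -11.5%.

-11.5%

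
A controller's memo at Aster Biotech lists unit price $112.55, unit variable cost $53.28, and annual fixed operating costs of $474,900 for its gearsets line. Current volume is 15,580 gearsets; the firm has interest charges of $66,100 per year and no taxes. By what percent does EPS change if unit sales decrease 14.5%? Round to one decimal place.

At 15,580 units, contribution = 15,580 × $59.27 = $923,426.60.
EBIT = $923,426.60 − $474,900 = $448,526.60.
Interest = $66,100.00, so EBIT − I = $382,426.60.
DCL = total CM / (EBIT − I) = $923,426.60 / $382,426.60 = 2.4147.
EPS therefore changes by 2.4147 × (-14.5%) = -35.0%.

-35.0%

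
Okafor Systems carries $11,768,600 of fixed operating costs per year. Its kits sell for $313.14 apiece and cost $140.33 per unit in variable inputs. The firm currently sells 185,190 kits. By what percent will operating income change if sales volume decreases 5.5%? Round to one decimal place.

Contribution at this volume is 185,190 × $172.81 = $32,002,683.90.
Subtracting fixed costs: EBIT = $32,002,683.90 − $11,768,600 = $20,234,083.90.
Degree of operating leverage = $32,002,683.90 / $20,234,083.90 = 1.5816.
Operating income changes by 1.5816 × -5.5% = -8.7%.

-8.7%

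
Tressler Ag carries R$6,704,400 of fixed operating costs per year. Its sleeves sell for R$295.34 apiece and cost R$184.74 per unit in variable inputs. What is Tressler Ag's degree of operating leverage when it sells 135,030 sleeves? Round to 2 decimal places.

1.81

Contribution at this volume is 135,030 × R$110.60 = R$14,934,318.00.
Operating income = contribution − fixed costs = R$14,934,318.00 − R$6,704,400 = R$8,229,918.00.
Degree of operating leverage = R$14,934,318.00 / R$8,229,918.00 = 1.8146.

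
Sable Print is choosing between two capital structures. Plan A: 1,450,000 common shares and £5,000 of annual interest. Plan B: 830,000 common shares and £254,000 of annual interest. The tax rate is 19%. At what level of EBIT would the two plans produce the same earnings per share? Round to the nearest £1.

£587,339

At indifference, (EBIT − 5,000)(1 − t)/1,450,000 = (EBIT − 254,000)(1 − t)/830,000.
Cancelling (1 − t) and cross-multiplying: 830,000·(EBIT − 5,000) = 1,450,000·(EBIT − 254,000).
Solving, EBIT = (254,000·1,450,000 − 5,000·830,000) / (1,450,000 − 830,000) = 364,150,000,000 / 620,000 = 587,338.71.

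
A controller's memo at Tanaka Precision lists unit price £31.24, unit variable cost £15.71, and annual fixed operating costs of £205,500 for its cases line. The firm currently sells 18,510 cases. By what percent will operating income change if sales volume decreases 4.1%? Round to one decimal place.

-14.4%

Contribution at this volume is 18,510 × £15.53 = £287,460.30.
EBIT = £287,460.30 − £205,500 = £81,960.30.
Degree of operating leverage = £287,460.30 / £81,960.30 = 3.5073.
%ΔEBIT = DOL × %ΔSales = 3.5073 × -4.1% = -14.4%.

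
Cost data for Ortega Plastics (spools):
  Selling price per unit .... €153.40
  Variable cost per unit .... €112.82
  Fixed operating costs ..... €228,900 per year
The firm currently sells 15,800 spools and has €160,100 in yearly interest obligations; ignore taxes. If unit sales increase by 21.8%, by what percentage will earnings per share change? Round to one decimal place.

Total contribution margin = 15,800 × €40.58 = €641,164.00.
EBIT = €641,164.00 − €228,900 = €412,264.00.
Interest = €160,100.00, so EBIT − I = €252,164.00.
Degree of combined leverage = contribution ÷ (EBIT − I) = €641,164.00 ÷ €252,164.00 = 2.5426.
%ΔEPS = DCL × %ΔSales = 2.5426 × +21.8% = +55.4%.

+55.4%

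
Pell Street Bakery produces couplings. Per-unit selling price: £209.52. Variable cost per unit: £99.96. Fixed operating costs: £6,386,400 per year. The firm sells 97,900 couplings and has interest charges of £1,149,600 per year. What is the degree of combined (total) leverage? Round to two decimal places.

Total contribution margin = 97,900 × £109.56 = £10,725,924.00.
Subtracting fixed costs: EBIT = £10,725,924.00 − £6,386,400 = £4,339,524.00. Interest = £1,149,600.00, so EBIT − I = £3,189,924.00.
DCL = contribution ÷ (EBIT − I) = £10,725,924.00 ÷ £3,189,924.00 = 3.3624.

3.36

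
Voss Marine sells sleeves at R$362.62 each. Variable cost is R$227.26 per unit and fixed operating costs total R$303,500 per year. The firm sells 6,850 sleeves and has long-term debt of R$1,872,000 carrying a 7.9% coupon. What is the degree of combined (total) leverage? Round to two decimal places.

1.95

At 6,850 units, contribution = 6,850 × R$135.36 = R$927,216.00.
EBIT = R$927,216.00 − R$303,500 = R$623,716.00. Interest = R$147,888.00.
DOL = R$927,216.00 ÷ R$623,716.00 = 1.4866; DFL = R$623,716.00 ÷ R$475,828.00 = 1.3108.
Combined leverage = 1.4866 × 1.3108 = 1.9486.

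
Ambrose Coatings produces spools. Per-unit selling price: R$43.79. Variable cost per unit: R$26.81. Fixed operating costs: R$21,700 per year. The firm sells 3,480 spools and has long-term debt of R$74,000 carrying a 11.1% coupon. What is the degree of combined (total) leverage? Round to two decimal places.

2.03

Contribution at this volume is 3,480 × R$16.98 = R$59,090.40.
Operating income = contribution − fixed costs = R$59,090.40 − R$21,700 = R$37,390.40. Interest = R$8,214.00, so EBIT − I = R$29,176.40.
Degree of total leverage = total CM / (EBIT − interest) = R$59,090.40 / R$29,176.40 = 2.0253.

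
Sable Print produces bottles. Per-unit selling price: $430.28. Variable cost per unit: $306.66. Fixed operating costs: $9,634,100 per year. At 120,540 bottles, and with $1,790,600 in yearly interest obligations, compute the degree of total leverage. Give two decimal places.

At 120,540 units, contribution = 120,540 × $123.62 = $14,901,154.80.
Subtracting fixed costs: EBIT = $14,901,154.80 − $9,634,100 = $5,267,054.80. Interest = $1,790,600.00.
DOL = $14,901,154.80 ÷ $5,267,054.80 = 2.8291; DFL = $5,267,054.80 ÷ $3,476,454.80 = 1.5151.
Combined leverage = 2.8291 × 1.5151 = 4.2864.

4.29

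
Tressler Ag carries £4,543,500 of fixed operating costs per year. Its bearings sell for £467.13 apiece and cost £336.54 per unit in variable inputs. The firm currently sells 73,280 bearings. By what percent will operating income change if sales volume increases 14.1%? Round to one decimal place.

At 73,280 units, contribution = 73,280 × £130.59 = £9,569,635.20.
Operating income = contribution − fixed costs = £9,569,635.20 − £4,543,500 = £5,026,135.20.
DOL = contribution ÷ EBIT = £9,569,635.20 ÷ £5,026,135.20 = 1.9040.
Operating income changes by 1.9040 × +14.1% = +26.8%.

+26.8%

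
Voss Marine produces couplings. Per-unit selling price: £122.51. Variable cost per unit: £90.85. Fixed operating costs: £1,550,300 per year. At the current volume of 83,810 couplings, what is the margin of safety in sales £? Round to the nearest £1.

£4,268,597

Each unit contributes £122.51 − £90.85 = £31.66. Break-even units = £1,550,300 ÷ £31.66 = 48,967.15; break-even revenue = 48,967.15 × £122.51 = £5,998,965.67.
Current sales = 83,810 × £122.51 = £10,267,563.10.
Margin of safety = £10,267,563.10 − £5,998,965.67 = £4,268,597.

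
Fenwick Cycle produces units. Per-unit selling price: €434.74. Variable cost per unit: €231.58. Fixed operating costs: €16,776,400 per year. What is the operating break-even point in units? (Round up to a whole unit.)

82,578 units

Contribution margin per unit = €434.74 − €231.58 = €203.16.
Units to break even: €16,776,400 ÷ €203.16 = 82,577.28, rounded up to 82,578.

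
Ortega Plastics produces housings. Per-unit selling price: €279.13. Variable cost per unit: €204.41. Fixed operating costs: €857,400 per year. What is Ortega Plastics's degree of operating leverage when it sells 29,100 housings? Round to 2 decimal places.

1.65

At 29,100 units, contribution = 29,100 × €74.72 = €2,174,352.00.
Subtracting fixed costs: EBIT = €2,174,352.00 − €857,400 = €1,316,952.00.
So DOL = total CM / EBIT = €2,174,352.00 / €1,316,952.00 = 1.6510.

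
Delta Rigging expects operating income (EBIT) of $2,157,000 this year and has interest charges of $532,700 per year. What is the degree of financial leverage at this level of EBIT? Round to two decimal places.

1.33

Interest = $532,700.00.
Degree of financial leverage = EBIT / (EBIT − interest) = $2,157,000 / $1,624,300.00 = 1.3280.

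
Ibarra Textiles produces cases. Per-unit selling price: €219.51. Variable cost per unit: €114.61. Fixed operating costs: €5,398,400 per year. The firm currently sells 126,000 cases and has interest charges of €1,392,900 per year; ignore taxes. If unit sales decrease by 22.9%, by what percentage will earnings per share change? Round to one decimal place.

At 126,000 units, contribution = 126,000 × €104.90 = €13,217,400.00.
Operating income = contribution − fixed costs = €13,217,400.00 − €5,398,400 = €7,819,000.00.
After interest of €1,392,900.00, pre-tax earnings = €6,426,100.00.
DCL = total CM / (EBIT − I) = €13,217,400.00 / €6,426,100.00 = 2.0568.
%ΔEPS = DCL × %ΔSales = 2.0568 × -22.9% = -47.1%.

-47.1%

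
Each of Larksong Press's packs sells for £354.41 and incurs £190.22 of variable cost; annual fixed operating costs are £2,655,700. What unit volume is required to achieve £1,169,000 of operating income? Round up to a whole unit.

Unit CM = price − variable cost = £354.41 − £190.22 = £164.19.
Required volume = (fixed costs + target profit) ÷ CM = (£2,655,700 + £1,169,000) ÷ £164.19 = 23,294.35, so 23,295 packs.

23,295 packs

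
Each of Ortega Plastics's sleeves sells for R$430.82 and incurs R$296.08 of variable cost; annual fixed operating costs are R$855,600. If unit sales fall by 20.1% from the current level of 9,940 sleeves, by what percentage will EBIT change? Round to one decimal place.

-55.7%

Total contribution margin = 9,940 × R$134.74 = R$1,339,315.60.
Subtracting fixed costs: EBIT = R$1,339,315.60 − R$855,600 = R$483,715.60.
Degree of operating leverage = R$1,339,315.60 / R$483,715.60 = 2.7688.
%ΔEBIT = DOL × %ΔSales = 2.7688 × -20.1% = -55.7%.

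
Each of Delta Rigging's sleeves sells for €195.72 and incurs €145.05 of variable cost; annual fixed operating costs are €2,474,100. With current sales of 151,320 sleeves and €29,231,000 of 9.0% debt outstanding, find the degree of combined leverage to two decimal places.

2.99

Contribution at this volume is 151,320 × €50.67 = €7,667,384.40.
Operating income = contribution − fixed costs = €7,667,384.40 − €2,474,100 = €5,193,284.40. Interest = €2,630,790.00, so EBIT − I = €2,562,494.40.
Degree of total leverage = total CM / (EBIT − interest) = €7,667,384.40 / €2,562,494.40 = 2.9922.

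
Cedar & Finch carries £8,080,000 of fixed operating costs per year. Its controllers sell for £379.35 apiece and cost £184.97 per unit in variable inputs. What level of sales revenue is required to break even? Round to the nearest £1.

Contribution margin per unit = £379.35 − £184.97 = £194.38, a CM ratio of £194.38 ÷ £379.35 = 0.5124.
Break-even revenue = fixed costs × price ÷ CM = £8,080,000 × £379.35 ÷ £194.38 = £15,768,845.

£15,768,845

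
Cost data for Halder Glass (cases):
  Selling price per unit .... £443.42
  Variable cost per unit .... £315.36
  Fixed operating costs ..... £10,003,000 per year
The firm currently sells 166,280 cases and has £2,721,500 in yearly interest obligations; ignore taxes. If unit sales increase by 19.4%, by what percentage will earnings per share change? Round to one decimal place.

+48.2%

Total contribution margin = 166,280 × £128.06 = £21,293,816.80.
EBIT = £21,293,816.80 − £10,003,000 = £11,290,816.80.
After interest of £2,721,500.00, pre-tax earnings = £8,569,316.80.
DCL = total CM / (EBIT − I) = £21,293,816.80 / £8,569,316.80 = 2.4849.
EPS therefore changes by 2.4849 × (+19.4%) = +48.2%.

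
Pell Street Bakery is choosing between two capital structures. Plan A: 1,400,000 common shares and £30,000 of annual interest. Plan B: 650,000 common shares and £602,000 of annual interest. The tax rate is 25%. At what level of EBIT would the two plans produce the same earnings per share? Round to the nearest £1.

At indifference, (EBIT − 30,000)(1 − t)/1,400,000 = (EBIT − 602,000)(1 − t)/650,000.
Cancelling (1 − t) and cross-multiplying: 650,000·(EBIT − 30,000) = 1,400,000·(EBIT − 602,000).
EBIT × (1,400,000 − 650,000) = 602,000 × 1,400,000 − 30,000 × 650,000 = 823,300,000,000, so EBIT = 823,300,000,000 ÷ 750,000 = 1,097,733.33.

£1,097,733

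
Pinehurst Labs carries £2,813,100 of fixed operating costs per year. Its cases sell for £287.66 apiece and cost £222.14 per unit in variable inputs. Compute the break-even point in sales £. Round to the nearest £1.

£12,350,677

Contribution margin per unit = £287.66 − £222.14 = £65.52, a CM ratio of £65.52 ÷ £287.66 = 0.2278.
Break-even sales = FC ÷ CM ratio = £2,813,100 × £287.66 / £65.52 = £12,350,677.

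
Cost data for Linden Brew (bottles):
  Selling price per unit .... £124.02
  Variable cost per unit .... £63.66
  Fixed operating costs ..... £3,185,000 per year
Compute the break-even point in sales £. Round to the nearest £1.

CM per unit = £124.02 − £63.66 = £60.36; CM ratio = £60.36 / £124.02 = 0.4867.
Break-even revenue = fixed costs × price ÷ CM = £3,185,000 × £124.02 ÷ £60.36 = £6,544,130.

£6,544,130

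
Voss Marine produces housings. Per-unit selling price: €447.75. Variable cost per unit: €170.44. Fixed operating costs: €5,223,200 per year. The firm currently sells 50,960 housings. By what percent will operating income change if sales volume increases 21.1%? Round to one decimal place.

At 50,960 units, contribution = 50,960 × €277.31 = €14,131,717.60.
EBIT = €14,131,717.60 − €5,223,200 = €8,908,517.60.
Degree of operating leverage = €14,131,717.60 / €8,908,517.60 = 1.5863.
%ΔEBIT = DOL × %ΔSales = 1.5863 × +21.1% = +33.5%.

+33.5%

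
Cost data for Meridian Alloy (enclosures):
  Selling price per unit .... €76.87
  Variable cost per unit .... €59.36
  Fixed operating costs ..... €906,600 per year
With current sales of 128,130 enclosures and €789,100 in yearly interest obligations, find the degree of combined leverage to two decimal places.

Total contribution margin = 128,130 × €17.51 = €2,243,556.30.
Subtracting fixed costs: EBIT = €2,243,556.30 − €906,600 = €1,336,956.30. Interest = €789,100.00.
DOL = €2,243,556.30 ÷ €1,336,956.30 = 1.6781; DFL = €1,336,956.30 ÷ €547,856.30 = 2.4403.
Combined leverage = 1.6781 × 2.4403 = 4.0951.

4.10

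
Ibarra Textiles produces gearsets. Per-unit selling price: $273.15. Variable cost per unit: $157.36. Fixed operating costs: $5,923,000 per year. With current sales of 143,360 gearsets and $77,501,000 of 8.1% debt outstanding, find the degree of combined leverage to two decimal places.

3.77

At 143,360 units, contribution = 143,360 × $115.79 = $16,599,654.40.
Subtracting fixed costs: EBIT = $16,599,654.40 − $5,923,000 = $10,676,654.40. Interest = $6,277,581.00.
DOL = $16,599,654.40 ÷ $10,676,654.40 = 1.5548; DFL = $10,676,654.40 ÷ $4,399,073.40 = 2.4270.
Combined leverage = 1.5548 × 2.4270 = 3.7735.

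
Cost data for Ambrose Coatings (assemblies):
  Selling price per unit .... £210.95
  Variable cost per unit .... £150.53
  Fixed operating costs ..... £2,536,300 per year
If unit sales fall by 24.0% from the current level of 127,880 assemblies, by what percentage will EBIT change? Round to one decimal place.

-35.7%

Total contribution margin = 127,880 × £60.42 = £7,726,509.60.
Operating income = contribution − fixed costs = £7,726,509.60 − £2,536,300 = £5,190,209.60.
Degree of operating leverage = £7,726,509.60 / £5,190,209.60 = 1.4887.
Operating income changes by 1.4887 × -24.0% = -35.7%.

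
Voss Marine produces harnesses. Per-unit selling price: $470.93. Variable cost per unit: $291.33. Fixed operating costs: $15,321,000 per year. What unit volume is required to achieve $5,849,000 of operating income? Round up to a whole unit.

117,874 harnesses

Each unit contributes $470.93 − $291.33 = $179.60.
Required volume = (fixed costs + target profit) ÷ CM = ($15,321,000 + $5,849,000) ÷ $179.60 = 117,873.05, so 117,874 harnesses.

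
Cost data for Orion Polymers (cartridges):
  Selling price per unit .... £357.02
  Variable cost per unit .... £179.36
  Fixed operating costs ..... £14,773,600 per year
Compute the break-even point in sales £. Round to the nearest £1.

£29,688,566

Contribution margin per unit = £357.02 − £179.36 = £177.66, a CM ratio of £177.66 ÷ £357.02 = 0.4976.
Break-even sales = FC ÷ CM ratio = £14,773,600 × £357.02 / £177.66 = £29,688,566.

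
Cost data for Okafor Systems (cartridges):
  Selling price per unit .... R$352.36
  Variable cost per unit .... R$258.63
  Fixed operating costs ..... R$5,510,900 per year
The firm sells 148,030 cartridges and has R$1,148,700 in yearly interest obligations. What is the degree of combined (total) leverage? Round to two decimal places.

At 148,030 units, contribution = 148,030 × R$93.73 = R$13,874,851.90.
Subtracting fixed costs: EBIT = R$13,874,851.90 − R$5,510,900 = R$8,363,951.90. Interest = R$1,148,700.00.
DOL = R$13,874,851.90 ÷ R$8,363,951.90 = 1.6589; DFL = R$8,363,951.90 ÷ R$7,215,251.90 = 1.1592.
DCL = DOL × DFL = 1.6589 × 1.1592 = 1.9230.

1.92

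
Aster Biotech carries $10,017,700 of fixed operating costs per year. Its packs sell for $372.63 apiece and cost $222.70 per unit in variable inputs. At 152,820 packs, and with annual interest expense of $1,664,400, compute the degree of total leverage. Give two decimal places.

Total contribution margin = 152,820 × $149.93 = $22,912,302.60.
Subtracting fixed costs: EBIT = $22,912,302.60 − $10,017,700 = $12,894,602.60. Interest = $1,664,400.00, so EBIT − I = $11,230,202.60.
DCL = contribution ÷ (EBIT − I) = $22,912,302.60 ÷ $11,230,202.60 = 2.0402.

2.04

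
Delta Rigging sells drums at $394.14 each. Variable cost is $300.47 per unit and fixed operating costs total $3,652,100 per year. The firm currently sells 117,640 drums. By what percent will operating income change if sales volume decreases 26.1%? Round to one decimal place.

Total contribution margin = 117,640 × $93.67 = $11,019,338.80.
EBIT = $11,019,338.80 − $3,652,100 = $7,367,238.80.
So DOL = total CM / EBIT = $11,019,338.80 / $7,367,238.80 = 1.4957.
Operating income changes by 1.4957 × -26.1% = -39.0%.

-39.0%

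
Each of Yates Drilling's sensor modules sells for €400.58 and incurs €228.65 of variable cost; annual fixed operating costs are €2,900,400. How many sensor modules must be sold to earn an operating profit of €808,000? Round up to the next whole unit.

21,570 sensor modules

Contribution margin per unit = €400.58 − €228.65 = €171.93.
Need Q such that Q × €171.93 − €2,900,400 = €808,000, i.e. Q = €3,708,400 / €171.93 = 21,569.24 → 21,570.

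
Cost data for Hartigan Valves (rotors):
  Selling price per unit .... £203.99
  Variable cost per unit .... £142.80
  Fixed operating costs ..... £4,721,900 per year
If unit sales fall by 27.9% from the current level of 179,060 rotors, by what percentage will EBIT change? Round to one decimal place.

-49.0%

At 179,060 units, contribution = 179,060 × £61.19 = £10,956,681.40.
Operating income = contribution − fixed costs = £10,956,681.40 − £4,721,900 = £6,234,781.40.
So DOL = total CM / EBIT = £10,956,681.40 / £6,234,781.40 = 1.7573.
%ΔEBIT = DOL × %ΔSales = 1.7573 × -27.9% = -49.0%.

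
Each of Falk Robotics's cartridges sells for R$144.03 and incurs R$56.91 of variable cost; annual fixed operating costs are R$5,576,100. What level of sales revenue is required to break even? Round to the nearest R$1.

R$9,218,614

CM per unit = R$144.03 − R$56.91 = R$87.12; CM ratio = R$87.12 / R$144.03 = 0.6049.
Break-even sales = FC ÷ CM ratio = R$5,576,100 × R$144.03 / R$87.12 = R$9,218,614.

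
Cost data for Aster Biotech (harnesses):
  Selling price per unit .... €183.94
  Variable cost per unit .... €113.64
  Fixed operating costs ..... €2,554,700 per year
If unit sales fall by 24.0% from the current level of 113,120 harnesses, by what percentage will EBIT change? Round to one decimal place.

Contribution at this volume is 113,120 × €70.30 = €7,952,336.00.
EBIT = €7,952,336.00 − €2,554,700 = €5,397,636.00.
DOL = contribution ÷ EBIT = €7,952,336.00 ÷ €5,397,636.00 = 1.4733.
%ΔEBIT = DOL × %ΔSales = 1.4733 × -24.0% = -35.4%.

-35.4%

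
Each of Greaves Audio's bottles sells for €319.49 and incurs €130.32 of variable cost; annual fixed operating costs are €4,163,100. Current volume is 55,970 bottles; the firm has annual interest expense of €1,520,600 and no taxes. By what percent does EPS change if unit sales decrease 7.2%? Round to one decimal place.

Total contribution margin = 55,970 × €189.17 = €10,587,844.90.
Operating income = contribution − fixed costs = €10,587,844.90 − €4,163,100 = €6,424,744.90.
After interest of €1,520,600.00, pre-tax earnings = €4,904,144.90.
Degree of combined leverage = contribution ÷ (EBIT − I) = €10,587,844.90 ÷ €4,904,144.90 = 2.1590.
%ΔEPS = DCL × %ΔSales = 2.1590 × -7.2% = -15.5%.

-15.5%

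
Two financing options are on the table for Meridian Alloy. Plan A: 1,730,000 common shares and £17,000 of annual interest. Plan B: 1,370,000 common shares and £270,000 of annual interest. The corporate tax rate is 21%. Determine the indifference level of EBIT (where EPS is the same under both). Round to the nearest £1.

£1,232,806

Set EPS_A = EPS_B: (EBIT − £17,000)(1 − 0.21) ÷ 1,730,000 = (EBIT − £270,000)(1 − 0.21) ÷ 1,370,000.
Cancelling (1 − t) and cross-multiplying: 1,370,000·(EBIT − 17,000) = 1,730,000·(EBIT − 270,000).
Solving, EBIT = (270,000·1,730,000 − 17,000·1,370,000) / (1,730,000 − 1,370,000) = 443,810,000,000 / 360,000 = 1,232,805.56.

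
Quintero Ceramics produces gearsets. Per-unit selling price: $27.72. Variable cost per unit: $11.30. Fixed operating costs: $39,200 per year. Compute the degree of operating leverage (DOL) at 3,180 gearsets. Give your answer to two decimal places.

Contribution at this volume is 3,180 × $16.42 = $52,215.60.
EBIT = $52,215.60 − $39,200 = $13,015.60.
So DOL = total CM / EBIT = $52,215.60 / $13,015.60 = 4.0118.

4.01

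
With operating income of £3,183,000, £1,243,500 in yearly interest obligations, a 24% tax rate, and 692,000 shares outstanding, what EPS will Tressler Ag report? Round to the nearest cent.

Pre-tax income = £3,183,000 − £1,243,500.00 = £1,939,500.00.
Net income = £1,939,500.00 × (1 − 0.24) = £1,474,020.00.
EPS = £1,474,020.00 ÷ 692,000 = £2.13.

£2.13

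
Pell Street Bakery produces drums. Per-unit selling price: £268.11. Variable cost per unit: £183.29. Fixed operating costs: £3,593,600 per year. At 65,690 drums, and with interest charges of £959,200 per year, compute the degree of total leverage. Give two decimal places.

Total contribution margin = 65,690 × £84.82 = £5,571,825.80.
EBIT = £5,571,825.80 − £3,593,600 = £1,978,225.80. Interest = £959,200.00, so EBIT − I = £1,019,025.80.
Degree of total leverage = total CM / (EBIT − interest) = £5,571,825.80 / £1,019,025.80 = 5.4678.

5.47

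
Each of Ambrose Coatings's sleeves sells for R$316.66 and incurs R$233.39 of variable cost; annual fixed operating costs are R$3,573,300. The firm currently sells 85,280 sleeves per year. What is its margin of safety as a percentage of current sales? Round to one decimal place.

49.7%

Contribution margin per unit = R$316.66 − R$233.39 = R$83.27. Break-even units = R$3,573,300 ÷ R$83.27 = 42,912.21; break-even revenue = 42,912.21 × R$316.66 = R$13,588,581.46.
Actual sales revenue = 85,280 × R$316.66 = R$27,004,764.80.
Margin of safety = (R$27,004,764.80 − R$13,588,581.46) ÷ R$27,004,764.80 = 49.7%.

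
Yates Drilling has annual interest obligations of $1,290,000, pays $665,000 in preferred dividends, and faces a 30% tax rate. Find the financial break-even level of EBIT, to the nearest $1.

Preferred dividends are paid after tax, so their pre-tax equivalent is $665,000 ÷ (1 − 0.30) = $950,000.00.
Financial break-even EBIT = interest + D_p ÷ (1 − t) = $1,290,000 + $950,000.00 = $2,240,000.00.

$2,240,000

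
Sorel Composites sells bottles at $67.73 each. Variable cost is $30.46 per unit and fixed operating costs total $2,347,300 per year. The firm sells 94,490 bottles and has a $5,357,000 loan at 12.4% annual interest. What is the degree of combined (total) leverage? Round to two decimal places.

6.90

Contribution at this volume is 94,490 × $37.27 = $3,521,642.30.
EBIT = $3,521,642.30 − $2,347,300 = $1,174,342.30. Interest = $664,268.00, so EBIT − I = $510,074.30.
DCL = contribution ÷ (EBIT − I) = $3,521,642.30 ÷ $510,074.30 = 6.9042.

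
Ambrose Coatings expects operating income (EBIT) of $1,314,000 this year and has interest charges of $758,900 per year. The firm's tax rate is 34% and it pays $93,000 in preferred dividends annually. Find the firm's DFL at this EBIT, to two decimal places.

Annual interest charges come to $758,900.00.
Preferred dividends grossed up pre-tax: $93,000 / (1 − 0.34) = $140,909.09.
DFL = EBIT ÷ [EBIT − I − D_p/(1−t)] = $1,314,000 ÷ [$1,314,000 − $758,900.00 − $140,909.09] = $1,314,000 ÷ $414,190.91 = 3.1725.

3.17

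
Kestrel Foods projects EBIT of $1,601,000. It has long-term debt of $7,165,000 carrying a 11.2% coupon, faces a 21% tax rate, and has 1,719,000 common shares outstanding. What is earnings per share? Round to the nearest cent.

$0.37

Interest = $802,480.00, so EBT = $1,601,000 − $802,480.00 = $798,520.00.
Net income = $798,520.00 × (1 − 0.21) = $630,830.80.
EPS = $630,830.80 ÷ 1,719,000 = $0.37.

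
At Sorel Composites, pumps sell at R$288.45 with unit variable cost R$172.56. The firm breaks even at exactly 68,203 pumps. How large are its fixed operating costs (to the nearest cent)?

Unit CM = price − variable cost = R$288.45 − R$172.56 = R$115.89.
Fixed costs = break-even units × CM = 68,203 × R$115.89 = R$7,904,045.67.

R$7,904,045.67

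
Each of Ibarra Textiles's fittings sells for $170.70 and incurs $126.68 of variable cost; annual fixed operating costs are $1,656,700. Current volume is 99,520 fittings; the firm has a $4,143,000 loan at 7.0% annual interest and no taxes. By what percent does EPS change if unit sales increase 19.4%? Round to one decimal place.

+34.9%

At 99,520 units, contribution = 99,520 × $44.02 = $4,380,870.40.
EBIT = $4,380,870.40 − $1,656,700 = $2,724,170.40.
Interest = $290,010.00, so EBIT − I = $2,434,160.40.
Degree of combined leverage = contribution ÷ (EBIT − I) = $4,380,870.40 ÷ $2,434,160.40 = 1.7997.
%ΔEPS = DCL × %ΔSales = 1.7997 × +19.4% = +34.9%.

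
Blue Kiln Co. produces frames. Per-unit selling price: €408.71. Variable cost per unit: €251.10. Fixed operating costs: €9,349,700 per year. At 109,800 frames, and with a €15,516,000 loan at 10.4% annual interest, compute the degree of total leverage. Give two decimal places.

Contribution at this volume is 109,800 × €157.61 = €17,305,578.00.
Subtracting fixed costs: EBIT = €17,305,578.00 − €9,349,700 = €7,955,878.00. Interest = €1,613,664.00, so EBIT − I = €6,342,214.00.
DCL = contribution ÷ (EBIT − I) = €17,305,578.00 ÷ €6,342,214.00 = 2.7286.

2.73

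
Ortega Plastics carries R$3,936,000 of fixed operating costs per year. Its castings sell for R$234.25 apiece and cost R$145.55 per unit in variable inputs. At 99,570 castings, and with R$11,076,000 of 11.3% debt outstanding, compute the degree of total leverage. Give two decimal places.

2.42

At 99,570 units, contribution = 99,570 × R$88.70 = R$8,831,859.00.
Subtracting fixed costs: EBIT = R$8,831,859.00 − R$3,936,000 = R$4,895,859.00. Interest = R$1,251,588.00, so EBIT − I = R$3,644,271.00.
DCL = contribution ÷ (EBIT − I) = R$8,831,859.00 ÷ R$3,644,271.00 = 2.4235.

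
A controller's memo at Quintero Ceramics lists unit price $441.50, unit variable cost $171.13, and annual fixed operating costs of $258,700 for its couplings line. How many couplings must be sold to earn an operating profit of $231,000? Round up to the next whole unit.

Each unit contributes $441.50 − $171.13 = $270.37.
Units = (FC + target) / CM = ($258,700 + $231,000) / $270.37 = 1,811.22, so 1,812 couplings.

1,812 couplings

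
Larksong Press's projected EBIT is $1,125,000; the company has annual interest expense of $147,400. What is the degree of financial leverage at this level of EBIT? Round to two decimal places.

1.15

Annual interest charges come to $147,400.00.
Degree of financial leverage = EBIT / (EBIT − interest) = $1,125,000 / $977,600.00 = 1.1508.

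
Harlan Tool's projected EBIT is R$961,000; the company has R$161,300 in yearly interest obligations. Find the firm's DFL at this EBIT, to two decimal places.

1.20

Annual interest charges come to R$161,300.00.
DFL = EBIT ÷ (EBIT − I) = R$961,000 ÷ (R$961,000 − R$161,300.00) = R$961,000 ÷ R$799,700.00 = 1.2017.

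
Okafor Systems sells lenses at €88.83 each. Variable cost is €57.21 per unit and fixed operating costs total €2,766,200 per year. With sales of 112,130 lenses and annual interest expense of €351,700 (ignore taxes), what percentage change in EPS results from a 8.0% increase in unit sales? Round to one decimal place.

Contribution at this volume is 112,130 × €31.62 = €3,545,550.60.
EBIT = €3,545,550.60 − €2,766,200 = €779,350.60.
Interest = €351,700.00, so EBIT − I = €427,650.60.
DCL = total CM / (EBIT − I) = €3,545,550.60 / €427,650.60 = 8.2908.
EPS therefore changes by 8.2908 × (+8.0%) = +66.3%.

+66.3%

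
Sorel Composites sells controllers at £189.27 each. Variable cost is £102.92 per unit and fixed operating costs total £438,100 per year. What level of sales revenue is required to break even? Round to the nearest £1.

Contribution margin per unit = £189.27 − £102.92 = £86.35, a CM ratio of £86.35 ÷ £189.27 = 0.4562.
Break-even revenue = fixed costs × price ÷ CM = £438,100 × £189.27 ÷ £86.35 = £960,269.

£960,269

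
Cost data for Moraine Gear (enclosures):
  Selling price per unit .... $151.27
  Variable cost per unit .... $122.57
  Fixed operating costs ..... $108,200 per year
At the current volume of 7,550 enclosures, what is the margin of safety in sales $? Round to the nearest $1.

Contribution margin per unit = $151.27 − $122.57 = $28.70. Break-even units = $108,200 ÷ $28.70 = 3,770.03; break-even revenue = 3,770.03 × $151.27 = $570,293.17.
Actual sales revenue = 7,550 × $151.27 = $1,142,088.50.
Margin of safety = $1,142,088.50 − $570,293.17 = $571,795.

$571,795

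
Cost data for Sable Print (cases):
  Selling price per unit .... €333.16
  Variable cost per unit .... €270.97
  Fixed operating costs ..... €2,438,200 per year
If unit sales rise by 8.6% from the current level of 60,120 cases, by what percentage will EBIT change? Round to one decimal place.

At 60,120 units, contribution = 60,120 × €62.19 = €3,738,862.80.
Subtracting fixed costs: EBIT = €3,738,862.80 − €2,438,200 = €1,300,662.80.
So DOL = total CM / EBIT = €3,738,862.80 / €1,300,662.80 = 2.8746.
%ΔEBIT = DOL × %ΔSales = 2.8746 × +8.6% = +24.7%.

+24.7%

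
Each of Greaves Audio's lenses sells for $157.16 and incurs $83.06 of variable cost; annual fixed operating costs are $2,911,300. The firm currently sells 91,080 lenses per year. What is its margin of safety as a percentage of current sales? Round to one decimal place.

Contribution margin per unit = $157.16 − $83.06 = $74.10. Break-even units = $2,911,300 ÷ $74.10 = 39,288.80; break-even revenue = 39,288.80 × $157.16 = $6,174,627.64.
Current sales = 91,080 × $157.16 = $14,314,132.80.
Margin of safety = ($14,314,132.80 − $6,174,627.64) ÷ $14,314,132.80 = 56.9%.

56.9%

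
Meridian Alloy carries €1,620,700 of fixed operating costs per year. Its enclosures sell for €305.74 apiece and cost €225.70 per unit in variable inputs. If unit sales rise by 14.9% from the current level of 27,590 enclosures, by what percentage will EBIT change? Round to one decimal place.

+56.0%

Contribution at this volume is 27,590 × €80.04 = €2,208,303.60.
Operating income = contribution − fixed costs = €2,208,303.60 − €1,620,700 = €587,603.60.
DOL = contribution ÷ EBIT = €2,208,303.60 ÷ €587,603.60 = 3.7582.
%ΔEBIT = DOL × %ΔSales = 3.7582 × +14.9% = +56.0%.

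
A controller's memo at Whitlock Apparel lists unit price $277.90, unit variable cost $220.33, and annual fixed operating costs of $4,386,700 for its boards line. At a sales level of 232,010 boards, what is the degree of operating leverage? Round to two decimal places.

1.49

Contribution at this volume is 232,010 × $57.57 = $13,356,815.70.
Operating income = contribution − fixed costs = $13,356,815.70 − $4,386,700 = $8,970,115.70.
So DOL = total CM / EBIT = $13,356,815.70 / $8,970,115.70 = 1.4890.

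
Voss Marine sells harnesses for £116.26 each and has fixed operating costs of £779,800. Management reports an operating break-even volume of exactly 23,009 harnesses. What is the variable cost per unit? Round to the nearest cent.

At break-even, FC = Q × (P − VC), so P − VC = £779,800 ÷ 23,009 = £33.8911.
Variable cost per unit = £116.26 − £33.8911 = £82.37.

£82.37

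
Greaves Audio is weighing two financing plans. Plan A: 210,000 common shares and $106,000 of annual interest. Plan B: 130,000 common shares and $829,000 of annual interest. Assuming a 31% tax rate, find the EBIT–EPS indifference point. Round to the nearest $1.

$2,003,875

At indifference, (EBIT − 106,000)(1 − t)/210,000 = (EBIT − 829,000)(1 − t)/130,000.
The (1 − t) factor cancels: (EBIT − 106,000) × 130,000 = (EBIT − 829,000) × 210,000.
Solving, EBIT = (829,000·210,000 − 106,000·130,000) / (210,000 − 130,000) = 160,310,000,000 / 80,000 = 2,003,875.00.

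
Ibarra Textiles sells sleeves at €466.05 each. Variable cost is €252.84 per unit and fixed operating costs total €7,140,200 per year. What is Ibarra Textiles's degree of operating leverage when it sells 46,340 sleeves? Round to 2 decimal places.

3.61

Total contribution margin = 46,340 × €213.21 = €9,880,151.40.
Subtracting fixed costs: EBIT = €9,880,151.40 − €7,140,200 = €2,739,951.40.
So DOL = total CM / EBIT = €9,880,151.40 / €2,739,951.40 = 3.6060.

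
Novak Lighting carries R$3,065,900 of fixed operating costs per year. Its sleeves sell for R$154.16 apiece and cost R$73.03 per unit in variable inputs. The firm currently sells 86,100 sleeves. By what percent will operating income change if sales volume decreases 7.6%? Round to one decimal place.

Contribution at this volume is 86,100 × R$81.13 = R$6,985,293.00.
Subtracting fixed costs: EBIT = R$6,985,293.00 − R$3,065,900 = R$3,919,393.00.
So DOL = total CM / EBIT = R$6,985,293.00 / R$3,919,393.00 = 1.7822.
So EBIT moves 1.7822 × (-7.6%) = -13.5%.

-13.5%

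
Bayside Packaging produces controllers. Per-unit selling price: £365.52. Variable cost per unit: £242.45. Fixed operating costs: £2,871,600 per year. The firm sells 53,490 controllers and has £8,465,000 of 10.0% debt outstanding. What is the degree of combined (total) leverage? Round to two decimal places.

Total contribution margin = 53,490 × £123.07 = £6,583,014.30.
EBIT = £6,583,014.30 − £2,871,600 = £3,711,414.30. Interest = £846,500.00, so EBIT − I = £2,864,914.30.
Degree of total leverage = total CM / (EBIT − interest) = £6,583,014.30 / £2,864,914.30 = 2.2978.

2.30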